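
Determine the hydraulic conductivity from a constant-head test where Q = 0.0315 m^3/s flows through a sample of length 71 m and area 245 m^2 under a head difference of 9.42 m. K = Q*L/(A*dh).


From K = Q*L / (A*dh):
Numerator: Q*L = 0.0315 * 71 = 2.2365.
Denominator: A*dh = 245 * 9.42 = 2307.9.
K = 2.2365 / 2307.9 = 0.000969 m/s.

0.000969


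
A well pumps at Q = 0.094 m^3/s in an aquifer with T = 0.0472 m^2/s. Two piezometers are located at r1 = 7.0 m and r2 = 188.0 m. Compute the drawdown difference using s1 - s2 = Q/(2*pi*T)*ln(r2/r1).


Thiem equation: s1 - s2 = Q/(2*pi*T) * ln(r2/r1).
ln(r2/r1) = ln(188.0/7.0) = 3.2905.
Q/(2*pi*T) = 0.094 / (2*pi*0.0472) = 0.094 / 0.2966 = 0.317.
s1 - s2 = 0.317 * 3.2905 = 1.043 m.

1.043


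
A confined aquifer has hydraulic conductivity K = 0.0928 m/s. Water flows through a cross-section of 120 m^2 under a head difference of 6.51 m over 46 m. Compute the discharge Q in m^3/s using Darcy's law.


Darcy's law: Q = K * A * i, where i = dh/L.
Hydraulic gradient i = 6.51 / 46 = 0.141522.
Q = 0.0928 * 120 * 0.141522
  = 1.576 m^3/s.

1.576


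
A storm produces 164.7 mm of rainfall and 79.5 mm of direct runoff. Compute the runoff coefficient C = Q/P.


The runoff coefficient C = runoff depth / rainfall depth.
C = 79.5 / 164.7
  = 0.4827.

0.4827


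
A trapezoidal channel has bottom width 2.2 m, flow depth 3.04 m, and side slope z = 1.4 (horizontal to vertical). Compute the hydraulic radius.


For a trapezoidal section with side slope z:
A = (b + z*y)*y = (2.2 + 1.4*3.04)*3.04 = 19.626 m^2.
P = b + 2*y*sqrt(1 + z^2) = 2.2 + 2*3.04*sqrt(1 + 1.4^2) = 12.66 m.
R = A/P = 19.626 / 12.66 = 1.5502 m.

1.5502


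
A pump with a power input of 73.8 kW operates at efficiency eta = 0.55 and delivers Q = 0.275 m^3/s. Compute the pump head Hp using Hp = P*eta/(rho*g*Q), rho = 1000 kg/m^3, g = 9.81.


Pump head formula: Hp = P * eta / (rho * g * Q).
Numerator: P * eta = 73.8 * 1000 * 0.55 = 40590.0 W.
Denominator: rho * g * Q = 1000 * 9.81 * 0.275 = 2697.75.
Hp = 40590.0 / 2697.75 = 15.05 m.

15.05


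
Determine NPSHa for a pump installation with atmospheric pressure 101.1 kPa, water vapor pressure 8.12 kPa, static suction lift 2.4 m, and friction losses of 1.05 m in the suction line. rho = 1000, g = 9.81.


NPSHa = p_atm/(rho*g) - z_s - hf_s - p_vap/(rho*g).
p_atm/(rho*g) = 101.1*1000 / (1000*9.81) = 10.306 m.
p_vap/(rho*g) = 8.12*1000 / (1000*9.81) = 0.828 m.
NPSHa = 10.306 - 2.4 - 1.05 - 0.828
      = 6.03 m.

6.03


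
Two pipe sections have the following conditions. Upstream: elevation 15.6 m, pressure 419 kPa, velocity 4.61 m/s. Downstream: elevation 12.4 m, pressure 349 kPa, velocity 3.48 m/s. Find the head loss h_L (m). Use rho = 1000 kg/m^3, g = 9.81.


Total head at each section: H = z + p/(rho*g) + V^2/(2g).
H1 = 15.6 + 419*1000/(1000*9.81) + 4.61^2/(2*9.81)
   = 15.6 + 42.712 + 1.0832
   = 59.395 m.
H2 = 12.4 + 349*1000/(1000*9.81) + 3.48^2/(2*9.81)
   = 12.4 + 35.576 + 0.6172
   = 48.593 m.
h_L = H1 - H2 = 59.395 - 48.593 = 10.802 m.

10.802


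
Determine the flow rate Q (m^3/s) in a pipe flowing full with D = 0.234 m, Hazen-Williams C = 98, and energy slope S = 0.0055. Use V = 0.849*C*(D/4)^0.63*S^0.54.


For a full circular pipe, R = D/4 = 0.234/4 = 0.0585 m.
V = 0.849 * 98 * 0.0585^0.63 * 0.0055^0.54
  = 0.849 * 98 * 0.167228 * 0.060228
  = 0.838 m/s.
Pipe area A = pi*D^2/4 = pi*0.234^2/4 = 0.043 m^2.
Q = A * V = 0.043 * 0.838 = 0.036 m^3/s.

0.036


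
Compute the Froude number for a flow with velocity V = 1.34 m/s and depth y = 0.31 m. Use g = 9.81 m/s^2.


The Froude number is defined as Fr = V / sqrt(g*y).
g*y = 9.81 * 0.31 = 3.0411.
sqrt(g*y) = sqrt(3.0411) = 1.7439.
Fr = 1.34 / 1.7439 = 0.7684.

0.7684


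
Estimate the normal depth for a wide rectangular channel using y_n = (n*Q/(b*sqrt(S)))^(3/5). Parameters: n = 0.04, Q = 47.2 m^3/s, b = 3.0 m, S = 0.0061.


We use the wide-channel approximation y_n = (n*Q/(b*sqrt(S)))^(3/5).
sqrt(S) = sqrt(0.0061) = 0.078102.
Numerator: n*Q = 0.04 * 47.2 = 1.888.
Denominator: b*sqrt(S) = 3.0 * 0.078102 = 0.234306.
arg = 8.0578.
y_n = 8.0578^(3/5) = 3.4973 m.

3.4973


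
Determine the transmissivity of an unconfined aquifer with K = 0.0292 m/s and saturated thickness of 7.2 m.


Transmissivity is defined as T = K * h.
T = 0.0292 * 7.2
  = 0.2102 m^2/s.

0.2102


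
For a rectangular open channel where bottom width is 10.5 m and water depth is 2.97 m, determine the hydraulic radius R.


For a rectangular section:
Flow area A = b * y = 10.5 * 2.97 = 31.19 m^2.
Wetted perimeter P = b + 2y = 10.5 + 2*2.97 = 16.44 m.
Hydraulic radius R = A/P = 31.19 / 16.44 = 1.8969 m.

1.8969


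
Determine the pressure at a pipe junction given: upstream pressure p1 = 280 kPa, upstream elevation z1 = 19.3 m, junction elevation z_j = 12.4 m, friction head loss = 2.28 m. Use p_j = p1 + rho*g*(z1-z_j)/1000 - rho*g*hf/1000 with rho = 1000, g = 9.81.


Junction pressure: p_j = p1 + rho*g*(z1 - z_j)/1000 - rho*g*hf/1000.
Elevation term = 1000*9.81*(19.3 - 12.4)/1000 = 67.689 kPa.
Friction term = 1000*9.81*2.28/1000 = 22.367 kPa.
p_j = 280 + 67.689 - 22.367 = 325.32 kPa.

325.32


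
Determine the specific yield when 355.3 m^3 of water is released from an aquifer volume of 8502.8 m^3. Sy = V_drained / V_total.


Specific yield Sy = Volume drained / Total volume.
Sy = 355.3 / 8502.8
   = 0.0418.

0.0418


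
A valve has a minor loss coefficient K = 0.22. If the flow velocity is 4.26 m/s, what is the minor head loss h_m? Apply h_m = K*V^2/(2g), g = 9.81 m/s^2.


Minor loss formula: h_m = K * V^2/(2g).
V^2 = 4.26^2 = 18.1476.
V^2/(2g) = 18.1476 / 19.62 = 0.925 m.
h_m = 0.22 * 0.925 = 0.2035 m.

0.2035


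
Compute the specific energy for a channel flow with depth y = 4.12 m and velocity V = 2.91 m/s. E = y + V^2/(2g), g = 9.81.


Specific energy E = y + V^2/(2g).
Velocity head = V^2/(2g) = 2.91^2 / (2*9.81) = 8.4681 / 19.62 = 0.4316 m.
E = 4.12 + 0.4316 = 4.5516 m.

4.5516


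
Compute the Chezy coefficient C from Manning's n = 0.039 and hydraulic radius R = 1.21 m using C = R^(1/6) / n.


The Chezy coefficient relates to Manning's n through C = R^(1/6) / n.
R^(1/6) = 1.21^(1/6) = 1.03228.
C = 1.03228 / 0.039 = 26.47 m^(1/2)/s.

26.47


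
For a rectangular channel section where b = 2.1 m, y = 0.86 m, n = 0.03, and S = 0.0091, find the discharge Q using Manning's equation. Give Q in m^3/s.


For a rectangular channel, the cross-sectional area A = b * y = 2.1 * 0.86 = 1.81 m^2.
The wetted perimeter P = b + 2y = 2.1 + 2*0.86 = 3.82 m.
Hydraulic radius R = A/P = 1.81/3.82 = 0.4728 m.
Velocity V = (1/n)*R^(2/3)*S^(1/2) = (1/0.03)*0.4728^(2/3)*0.0091^(1/2) = 1.9298 m/s.
Discharge Q = A * V = 1.81 * 1.9298 = 3.485 m^3/s.

3.485


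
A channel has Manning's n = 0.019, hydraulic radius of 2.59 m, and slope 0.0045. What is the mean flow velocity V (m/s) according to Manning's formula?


Manning's equation gives V = (1/n) * R^(2/3) * S^(1/2).
First, compute R^(2/3) = 2.59^(2/3) = 1.886.
Next, S^(1/2) = 0.0045^(1/2) = 0.067082.
Then 1/n = 1/0.019 = 52.63.
V = 52.63 * 1.886 * 0.067082 = 6.6586 m/s.

6.6586


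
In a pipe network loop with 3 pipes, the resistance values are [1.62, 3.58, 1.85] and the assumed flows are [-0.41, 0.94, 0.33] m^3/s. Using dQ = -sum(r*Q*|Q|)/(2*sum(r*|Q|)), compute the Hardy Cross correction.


Numerator terms (r*Q*|Q|): 1.62*-0.41*|-0.41| = -0.2723; 3.58*0.94*|0.94| = 3.1633; 1.85*0.33*|0.33| = 0.2015.
Sum of numerator = 3.0924.
Denominator terms (r*|Q|): 1.62*|-0.41| = 0.6642; 3.58*|0.94| = 3.3652; 1.85*|0.33| = 0.6105.
2 * sum of denominator = 2 * 4.6399 = 9.2798.
dQ = -3.0924 / 9.2798 = -0.3332 m^3/s.

-0.3332


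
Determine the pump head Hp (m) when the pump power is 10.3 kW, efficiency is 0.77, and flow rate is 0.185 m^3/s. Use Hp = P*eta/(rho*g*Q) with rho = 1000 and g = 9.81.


Pump head formula: Hp = P * eta / (rho * g * Q).
Numerator: P * eta = 10.3 * 1000 * 0.77 = 7931.0 W.
Denominator: rho * g * Q = 1000 * 9.81 * 0.185 = 1814.85.
Hp = 7931.0 / 1814.85 = 4.37 m.

4.37


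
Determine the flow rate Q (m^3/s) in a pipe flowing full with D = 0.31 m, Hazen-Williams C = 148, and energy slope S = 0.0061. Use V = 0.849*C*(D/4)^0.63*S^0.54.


For a full circular pipe, R = D/4 = 0.31/4 = 0.0775 m.
V = 0.849 * 148 * 0.0775^0.63 * 0.0061^0.54
  = 0.849 * 148 * 0.199646 * 0.063691
  = 1.5977 m/s.
Pipe area A = pi*D^2/4 = pi*0.31^2/4 = 0.0755 m^2.
Q = A * V = 0.0755 * 1.5977 = 0.1206 m^3/s.

0.1206


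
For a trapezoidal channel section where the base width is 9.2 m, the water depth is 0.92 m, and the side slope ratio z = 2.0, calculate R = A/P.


For a trapezoidal section with side slope z:
A = (b + z*y)*y = (9.2 + 2.0*0.92)*0.92 = 10.157 m^2.
P = b + 2*y*sqrt(1 + z^2) = 9.2 + 2*0.92*sqrt(1 + 2.0^2) = 13.314 m.
R = A/P = 10.157 / 13.314 = 0.7628 m.

0.7628


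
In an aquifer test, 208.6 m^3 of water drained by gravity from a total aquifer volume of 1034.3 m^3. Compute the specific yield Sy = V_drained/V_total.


Specific yield Sy = Volume drained / Total volume.
Sy = 208.6 / 1034.3
   = 0.2017.

0.2017


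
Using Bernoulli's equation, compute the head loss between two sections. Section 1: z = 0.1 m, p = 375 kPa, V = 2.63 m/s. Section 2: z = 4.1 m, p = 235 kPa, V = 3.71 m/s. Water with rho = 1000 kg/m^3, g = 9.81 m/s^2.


Total head at each section: H = z + p/(rho*g) + V^2/(2g).
H1 = 0.1 + 375*1000/(1000*9.81) + 2.63^2/(2*9.81)
   = 0.1 + 38.226 + 0.3525
   = 38.679 m.
H2 = 4.1 + 235*1000/(1000*9.81) + 3.71^2/(2*9.81)
   = 4.1 + 23.955 + 0.7015
   = 28.757 m.
h_L = H1 - H2 = 38.679 - 28.757 = 9.922 m.

9.922


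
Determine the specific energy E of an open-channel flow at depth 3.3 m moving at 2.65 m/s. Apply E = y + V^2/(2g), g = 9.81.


Specific energy E = y + V^2/(2g).
Velocity head = V^2/(2g) = 2.65^2 / (2*9.81) = 7.0225 / 19.62 = 0.3579 m.
E = 3.3 + 0.3579 = 3.6579 m.

3.6579


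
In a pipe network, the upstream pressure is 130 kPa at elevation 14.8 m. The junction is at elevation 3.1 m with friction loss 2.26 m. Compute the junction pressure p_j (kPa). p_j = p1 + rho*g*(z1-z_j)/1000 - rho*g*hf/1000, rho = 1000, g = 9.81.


Junction pressure: p_j = p1 + rho*g*(z1 - z_j)/1000 - rho*g*hf/1000.
Elevation term = 1000*9.81*(14.8 - 3.1)/1000 = 114.777 kPa.
Friction term = 1000*9.81*2.26/1000 = 22.171 kPa.
p_j = 130 + 114.777 - 22.171 = 222.61 kPa.

222.61


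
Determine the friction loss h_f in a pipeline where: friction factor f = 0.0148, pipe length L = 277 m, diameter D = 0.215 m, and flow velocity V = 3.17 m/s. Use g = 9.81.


Darcy-Weisbach equation: h_f = f * (L/D) * V^2/(2g).
f * L/D = 0.0148 * 277/0.215 = 19.0679.
V^2/(2g) = 3.17^2 / (2*9.81) = 10.0489 / 19.62 = 0.5122 m.
h_f = 19.0679 * 0.5122 = 9.766 m.

9.766


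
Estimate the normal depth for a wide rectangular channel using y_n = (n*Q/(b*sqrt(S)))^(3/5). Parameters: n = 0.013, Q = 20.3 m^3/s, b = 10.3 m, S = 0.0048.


We use the wide-channel approximation y_n = (n*Q/(b*sqrt(S)))^(3/5).
sqrt(S) = sqrt(0.0048) = 0.069282.
Numerator: n*Q = 0.013 * 20.3 = 0.2639.
Denominator: b*sqrt(S) = 10.3 * 0.069282 = 0.713605.
arg = 0.3698.
y_n = 0.3698^(3/5) = 0.5505 m.

0.5505


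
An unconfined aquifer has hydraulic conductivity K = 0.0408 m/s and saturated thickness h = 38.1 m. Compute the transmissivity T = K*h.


Transmissivity is defined as T = K * h.
T = 0.0408 * 38.1
  = 1.5545 m^2/s.

1.5545


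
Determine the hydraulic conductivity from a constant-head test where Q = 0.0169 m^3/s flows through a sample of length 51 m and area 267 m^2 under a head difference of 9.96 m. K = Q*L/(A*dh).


From K = Q*L / (A*dh):
Numerator: Q*L = 0.0169 * 51 = 0.8619.
Denominator: A*dh = 267 * 9.96 = 2659.32.
K = 0.8619 / 2659.32 = 0.000324 m/s.

0.000324


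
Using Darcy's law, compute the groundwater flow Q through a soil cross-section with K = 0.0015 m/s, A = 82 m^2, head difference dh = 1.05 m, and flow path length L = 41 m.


Darcy's law: Q = K * A * i, where i = dh/L.
Hydraulic gradient i = 1.05 / 41 = 0.02561.
Q = 0.0015 * 82 * 0.02561
  = 0.0032 m^3/s.

0.0032


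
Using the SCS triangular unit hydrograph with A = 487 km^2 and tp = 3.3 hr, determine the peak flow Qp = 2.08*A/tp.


SCS formula: Qp = 2.08 * A / tp.
Qp = 2.08 * 487 / 3.3
   = 1012.96 / 3.3
   = 306.96 m^3/s per cm.

306.96


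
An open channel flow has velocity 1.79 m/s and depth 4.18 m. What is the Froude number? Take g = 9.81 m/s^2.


The Froude number is defined as Fr = V / sqrt(g*y).
g*y = 9.81 * 4.18 = 41.0058.
sqrt(g*y) = sqrt(41.0058) = 6.4036.
Fr = 1.79 / 6.4036 = 0.2795.

0.2795


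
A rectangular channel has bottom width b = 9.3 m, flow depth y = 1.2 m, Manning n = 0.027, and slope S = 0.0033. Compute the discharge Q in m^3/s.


For a rectangular channel, the cross-sectional area A = b * y = 9.3 * 1.2 = 11.16 m^2.
The wetted perimeter P = b + 2y = 9.3 + 2*1.2 = 11.7 m.
Hydraulic radius R = A/P = 11.16/11.7 = 0.9538 m.
Velocity V = (1/n)*R^(2/3)*S^(1/2) = (1/0.027)*0.9538^(2/3)*0.0033^(1/2) = 2.0616 m/s.
Discharge Q = A * V = 11.16 * 2.0616 = 23.008 m^3/s.

23.008


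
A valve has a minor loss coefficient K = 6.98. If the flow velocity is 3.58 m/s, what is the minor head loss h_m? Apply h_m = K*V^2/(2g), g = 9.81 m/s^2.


Minor loss formula: h_m = K * V^2/(2g).
V^2 = 3.58^2 = 12.8164.
V^2/(2g) = 12.8164 / 19.62 = 0.6532 m.
h_m = 6.98 * 0.6532 = 4.5596 m.

4.5596


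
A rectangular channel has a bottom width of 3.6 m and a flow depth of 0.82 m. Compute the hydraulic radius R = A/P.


For a rectangular section:
Flow area A = b * y = 3.6 * 0.82 = 2.95 m^2.
Wetted perimeter P = b + 2y = 3.6 + 2*0.82 = 5.24 m.
Hydraulic radius R = A/P = 2.95 / 5.24 = 0.5634 m.

0.5634


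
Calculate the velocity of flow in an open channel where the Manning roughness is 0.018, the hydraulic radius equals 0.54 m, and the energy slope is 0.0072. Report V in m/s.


Manning's equation gives V = (1/n) * R^(2/3) * S^(1/2).
First, compute R^(2/3) = 0.54^(2/3) = 0.6631.
Next, S^(1/2) = 0.0072^(1/2) = 0.084853.
Then 1/n = 1/0.018 = 55.56.
V = 55.56 * 0.6631 * 0.084853 = 3.126 m/s.

3.126


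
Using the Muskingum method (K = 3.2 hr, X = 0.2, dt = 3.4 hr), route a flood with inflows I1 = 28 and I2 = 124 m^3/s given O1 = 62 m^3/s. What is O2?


Muskingum coefficients:
denom = 2*K*(1-X) + dt = 2*3.2*(1-0.2) + 3.4 = 8.52.
C0 = (dt - 2*K*X)/denom = (3.4 - 2*3.2*0.2)/8.52 = 0.2488.
C1 = (dt + 2*K*X)/denom = (3.4 + 2*3.2*0.2)/8.52 = 0.5493.
C2 = (2*K*(1-X) - dt)/denom = 0.2019.
O2 = C0*I2 + C1*I1 + C2*O1
   = 0.2488*124 + 0.5493*28 + 0.2019*62
   = 58.75 m^3/s.

58.75


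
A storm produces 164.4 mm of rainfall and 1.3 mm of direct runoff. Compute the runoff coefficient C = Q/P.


The runoff coefficient C = runoff depth / rainfall depth.
C = 1.3 / 164.4
  = 0.0079.

0.0079


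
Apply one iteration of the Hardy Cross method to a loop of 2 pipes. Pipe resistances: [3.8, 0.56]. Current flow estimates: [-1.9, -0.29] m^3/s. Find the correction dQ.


Numerator terms (r*Q*|Q|): 3.8*-1.9*|-1.9| = -13.718; 0.56*-0.29*|-0.29| = -0.0471.
Sum of numerator = -13.7651.
Denominator terms (r*|Q|): 3.8*|-1.9| = 7.22; 0.56*|-0.29| = 0.1624.
2 * sum of denominator = 2 * 7.3824 = 14.7648.
dQ = --13.7651 / 14.7648 = 0.9323 m^3/s.

0.9323


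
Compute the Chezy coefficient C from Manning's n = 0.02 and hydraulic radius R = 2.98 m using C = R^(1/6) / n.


The Chezy coefficient relates to Manning's n through C = R^(1/6) / n.
R^(1/6) = 2.98^(1/6) = 1.199599.
C = 1.199599 / 0.02 = 59.98 m^(1/2)/s.

59.98


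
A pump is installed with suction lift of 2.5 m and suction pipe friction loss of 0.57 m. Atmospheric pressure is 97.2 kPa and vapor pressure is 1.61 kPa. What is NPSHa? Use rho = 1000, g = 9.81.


NPSHa = p_atm/(rho*g) - z_s - hf_s - p_vap/(rho*g).
p_atm/(rho*g) = 97.2*1000 / (1000*9.81) = 9.908 m.
p_vap/(rho*g) = 1.61*1000 / (1000*9.81) = 0.164 m.
NPSHa = 9.908 - 2.5 - 0.57 - 0.164
      = 6.67 m.

6.67


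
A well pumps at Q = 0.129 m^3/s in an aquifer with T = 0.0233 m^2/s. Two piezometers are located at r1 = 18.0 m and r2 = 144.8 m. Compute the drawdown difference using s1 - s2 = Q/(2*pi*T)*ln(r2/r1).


Thiem equation: s1 - s2 = Q/(2*pi*T) * ln(r2/r1).
ln(r2/r1) = ln(144.8/18.0) = 2.085.
Q/(2*pi*T) = 0.129 / (2*pi*0.0233) = 0.129 / 0.1464 = 0.8812.
s1 - s2 = 0.8812 * 2.085 = 1.8372 m.

1.8372


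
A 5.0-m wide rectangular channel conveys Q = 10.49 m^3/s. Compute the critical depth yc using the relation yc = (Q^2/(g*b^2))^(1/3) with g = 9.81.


Using yc = (Q^2 / (g * b^2))^(1/3):
Q^2 = 10.49^2 = 110.04.
g * b^2 = 9.81 * 5.0^2 = 9.81 * 25.0 = 245.25.
Q^2 / (g*b^2) = 110.04 / 245.25 = 0.4487.
yc = 0.4487^(1/3) = 0.7656 m.

0.7656


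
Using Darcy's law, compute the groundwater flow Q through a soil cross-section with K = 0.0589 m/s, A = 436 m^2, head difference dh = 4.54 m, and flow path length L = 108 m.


Darcy's law: Q = K * A * i, where i = dh/L.
Hydraulic gradient i = 4.54 / 108 = 0.042037.
Q = 0.0589 * 436 * 0.042037
  = 1.0795 m^3/s.

1.0795


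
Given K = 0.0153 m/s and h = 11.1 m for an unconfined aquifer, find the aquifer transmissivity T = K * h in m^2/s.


Transmissivity is defined as T = K * h.
T = 0.0153 * 11.1
  = 0.1698 m^2/s.

0.1698


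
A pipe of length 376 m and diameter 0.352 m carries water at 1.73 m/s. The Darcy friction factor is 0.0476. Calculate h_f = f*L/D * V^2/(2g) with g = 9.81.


Darcy-Weisbach equation: h_f = f * (L/D) * V^2/(2g).
f * L/D = 0.0476 * 376/0.352 = 50.8455.
V^2/(2g) = 1.73^2 / (2*9.81) = 2.9929 / 19.62 = 0.1525 m.
h_f = 50.8455 * 0.1525 = 7.756 m.

7.756


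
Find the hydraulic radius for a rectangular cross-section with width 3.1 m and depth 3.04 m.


For a rectangular section:
Flow area A = b * y = 3.1 * 3.04 = 9.42 m^2.
Wetted perimeter P = b + 2y = 3.1 + 2*3.04 = 9.18 m.
Hydraulic radius R = A/P = 9.42 / 9.18 = 1.0266 m.

1.0266


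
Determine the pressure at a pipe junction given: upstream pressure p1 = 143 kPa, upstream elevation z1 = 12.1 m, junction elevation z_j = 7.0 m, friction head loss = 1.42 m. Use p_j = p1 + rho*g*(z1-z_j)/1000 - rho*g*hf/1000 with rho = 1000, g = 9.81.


Junction pressure: p_j = p1 + rho*g*(z1 - z_j)/1000 - rho*g*hf/1000.
Elevation term = 1000*9.81*(12.1 - 7.0)/1000 = 50.031 kPa.
Friction term = 1000*9.81*1.42/1000 = 13.93 kPa.
p_j = 143 + 50.031 - 13.93 = 179.1 kPa.

179.1


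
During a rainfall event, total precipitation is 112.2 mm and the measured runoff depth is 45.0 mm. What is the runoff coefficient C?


The runoff coefficient C = runoff depth / rainfall depth.
C = 45.0 / 112.2
  = 0.4011.

0.4011


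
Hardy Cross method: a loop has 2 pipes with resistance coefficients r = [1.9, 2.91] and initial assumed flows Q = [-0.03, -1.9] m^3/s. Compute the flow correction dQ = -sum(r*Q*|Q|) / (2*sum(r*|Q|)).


Numerator terms (r*Q*|Q|): 1.9*-0.03*|-0.03| = -0.0017; 2.91*-1.9*|-1.9| = -10.5051.
Sum of numerator = -10.5068.
Denominator terms (r*|Q|): 1.9*|-0.03| = 0.057; 2.91*|-1.9| = 5.529.
2 * sum of denominator = 2 * 5.586 = 11.172.
dQ = --10.5068 / 11.172 = 0.9405 m^3/s.

0.9405


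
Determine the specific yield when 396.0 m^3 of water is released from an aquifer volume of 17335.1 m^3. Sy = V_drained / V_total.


Specific yield Sy = Volume drained / Total volume.
Sy = 396.0 / 17335.1
   = 0.0228.

0.0228


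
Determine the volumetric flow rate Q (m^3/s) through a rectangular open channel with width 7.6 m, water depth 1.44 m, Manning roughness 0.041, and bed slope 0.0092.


For a rectangular channel, the cross-sectional area A = b * y = 7.6 * 1.44 = 10.94 m^2.
The wetted perimeter P = b + 2y = 7.6 + 2*1.44 = 10.48 m.
Hydraulic radius R = A/P = 10.94/10.48 = 1.0443 m.
Velocity V = (1/n)*R^(2/3)*S^(1/2) = (1/0.041)*1.0443^(2/3)*0.0092^(1/2) = 2.408 m/s.
Discharge Q = A * V = 10.94 * 2.408 = 26.353 m^3/s.

26.353


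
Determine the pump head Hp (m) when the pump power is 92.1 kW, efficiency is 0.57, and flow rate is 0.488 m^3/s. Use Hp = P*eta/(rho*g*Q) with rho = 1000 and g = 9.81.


Pump head formula: Hp = P * eta / (rho * g * Q).
Numerator: P * eta = 92.1 * 1000 * 0.57 = 52497.0 W.
Denominator: rho * g * Q = 1000 * 9.81 * 0.488 = 4787.28.
Hp = 52497.0 / 4787.28 = 10.97 m.

10.97


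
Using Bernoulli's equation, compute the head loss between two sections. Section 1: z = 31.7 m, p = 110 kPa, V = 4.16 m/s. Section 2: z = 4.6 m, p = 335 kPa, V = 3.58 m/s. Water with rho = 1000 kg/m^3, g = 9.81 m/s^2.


Total head at each section: H = z + p/(rho*g) + V^2/(2g).
H1 = 31.7 + 110*1000/(1000*9.81) + 4.16^2/(2*9.81)
   = 31.7 + 11.213 + 0.882
   = 43.795 m.
H2 = 4.6 + 335*1000/(1000*9.81) + 3.58^2/(2*9.81)
   = 4.6 + 34.149 + 0.6532
   = 39.402 m.
h_L = H1 - H2 = 43.795 - 39.402 = 4.393 m.

4.393


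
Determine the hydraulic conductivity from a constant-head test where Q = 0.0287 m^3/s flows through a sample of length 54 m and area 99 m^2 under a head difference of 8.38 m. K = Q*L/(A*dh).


From K = Q*L / (A*dh):
Numerator: Q*L = 0.0287 * 54 = 1.5498.
Denominator: A*dh = 99 * 8.38 = 829.62.
K = 1.5498 / 829.62 = 0.001868 m/s.

0.001868


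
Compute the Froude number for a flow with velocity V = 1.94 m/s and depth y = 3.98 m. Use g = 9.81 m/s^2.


The Froude number is defined as Fr = V / sqrt(g*y).
g*y = 9.81 * 3.98 = 39.0438.
sqrt(g*y) = sqrt(39.0438) = 6.2485.
Fr = 1.94 / 6.2485 = 0.3105.

0.3105


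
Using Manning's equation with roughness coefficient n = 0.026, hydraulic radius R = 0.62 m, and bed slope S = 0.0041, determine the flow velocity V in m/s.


Manning's equation gives V = (1/n) * R^(2/3) * S^(1/2).
First, compute R^(2/3) = 0.62^(2/3) = 0.7271.
Next, S^(1/2) = 0.0041^(1/2) = 0.064031.
Then 1/n = 1/0.026 = 38.46.
V = 38.46 * 0.7271 * 0.064031 = 1.7907 m/s.

1.7907


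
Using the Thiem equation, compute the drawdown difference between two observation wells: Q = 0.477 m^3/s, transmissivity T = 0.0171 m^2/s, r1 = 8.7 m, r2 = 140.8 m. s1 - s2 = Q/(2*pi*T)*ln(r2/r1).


Thiem equation: s1 - s2 = Q/(2*pi*T) * ln(r2/r1).
ln(r2/r1) = ln(140.8/8.7) = 2.784.
Q/(2*pi*T) = 0.477 / (2*pi*0.0171) = 0.477 / 0.1074 = 4.4396.
s1 - s2 = 4.4396 * 2.784 = 12.3599 m.

12.3599


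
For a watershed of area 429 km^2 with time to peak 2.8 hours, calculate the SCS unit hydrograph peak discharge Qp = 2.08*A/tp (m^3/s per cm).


SCS formula: Qp = 2.08 * A / tp.
Qp = 2.08 * 429 / 2.8
   = 892.32 / 2.8
   = 318.69 m^3/s per cm.

318.69


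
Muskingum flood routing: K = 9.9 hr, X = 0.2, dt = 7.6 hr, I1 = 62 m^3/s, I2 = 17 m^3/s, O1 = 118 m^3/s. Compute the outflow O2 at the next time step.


Muskingum coefficients:
denom = 2*K*(1-X) + dt = 2*9.9*(1-0.2) + 7.6 = 23.44.
C0 = (dt - 2*K*X)/denom = (7.6 - 2*9.9*0.2)/23.44 = 0.1553.
C1 = (dt + 2*K*X)/denom = (7.6 + 2*9.9*0.2)/23.44 = 0.4932.
C2 = (2*K*(1-X) - dt)/denom = 0.3515.
O2 = C0*I2 + C1*I1 + C2*O1
   = 0.1553*17 + 0.4932*62 + 0.3515*118
   = 74.7 m^3/s.

74.7


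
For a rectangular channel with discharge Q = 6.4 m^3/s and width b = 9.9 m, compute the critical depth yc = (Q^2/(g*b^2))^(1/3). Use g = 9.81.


Using yc = (Q^2 / (g * b^2))^(1/3):
Q^2 = 6.4^2 = 40.96.
g * b^2 = 9.81 * 9.9^2 = 9.81 * 98.01 = 961.48.
Q^2 / (g*b^2) = 40.96 / 961.48 = 0.0426.
yc = 0.0426^(1/3) = 0.3493 m.

0.3493


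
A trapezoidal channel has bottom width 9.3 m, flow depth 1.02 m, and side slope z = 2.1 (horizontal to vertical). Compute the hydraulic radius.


For a trapezoidal section with side slope z:
A = (b + z*y)*y = (9.3 + 2.1*1.02)*1.02 = 11.671 m^2.
P = b + 2*y*sqrt(1 + z^2) = 9.3 + 2*1.02*sqrt(1 + 2.1^2) = 14.045 m.
R = A/P = 11.671 / 14.045 = 0.831 m.

0.831


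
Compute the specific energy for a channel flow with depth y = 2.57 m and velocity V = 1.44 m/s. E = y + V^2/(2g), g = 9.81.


Specific energy E = y + V^2/(2g).
Velocity head = V^2/(2g) = 1.44^2 / (2*9.81) = 2.0736 / 19.62 = 0.1057 m.
E = 2.57 + 0.1057 = 2.6757 m.

2.6757


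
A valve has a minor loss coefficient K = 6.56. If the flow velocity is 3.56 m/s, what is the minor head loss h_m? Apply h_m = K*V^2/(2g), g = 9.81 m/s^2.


Minor loss formula: h_m = K * V^2/(2g).
V^2 = 3.56^2 = 12.6736.
V^2/(2g) = 12.6736 / 19.62 = 0.646 m.
h_m = 6.56 * 0.646 = 4.2375 m.

4.2375


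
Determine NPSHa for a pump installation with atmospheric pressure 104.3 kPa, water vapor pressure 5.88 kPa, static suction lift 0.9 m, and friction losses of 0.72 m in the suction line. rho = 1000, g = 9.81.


NPSHa = p_atm/(rho*g) - z_s - hf_s - p_vap/(rho*g).
p_atm/(rho*g) = 104.3*1000 / (1000*9.81) = 10.632 m.
p_vap/(rho*g) = 5.88*1000 / (1000*9.81) = 0.599 m.
NPSHa = 10.632 - 0.9 - 0.72 - 0.599
      = 8.41 m.

8.41


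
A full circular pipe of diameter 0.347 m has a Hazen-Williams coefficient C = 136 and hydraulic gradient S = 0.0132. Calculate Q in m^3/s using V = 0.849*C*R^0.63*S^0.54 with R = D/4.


For a full circular pipe, R = D/4 = 0.347/4 = 0.0867 m.
V = 0.849 * 136 * 0.0867^0.63 * 0.0132^0.54
  = 0.849 * 136 * 0.214343 * 0.09663
  = 2.3915 m/s.
Pipe area A = pi*D^2/4 = pi*0.347^2/4 = 0.0946 m^2.
Q = A * V = 0.0946 * 2.3915 = 0.2262 m^3/s.

0.2262


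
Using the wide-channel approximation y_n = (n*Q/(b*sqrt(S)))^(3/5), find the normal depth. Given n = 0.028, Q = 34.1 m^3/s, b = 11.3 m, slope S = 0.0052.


We use the wide-channel approximation y_n = (n*Q/(b*sqrt(S)))^(3/5).
sqrt(S) = sqrt(0.0052) = 0.072111.
Numerator: n*Q = 0.028 * 34.1 = 0.9548.
Denominator: b*sqrt(S) = 11.3 * 0.072111 = 0.814854.
arg = 1.1717.
y_n = 1.1717^(3/5) = 1.0998 m.

1.0998


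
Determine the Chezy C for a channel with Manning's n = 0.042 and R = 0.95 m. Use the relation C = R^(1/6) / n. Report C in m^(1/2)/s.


The Chezy coefficient relates to Manning's n through C = R^(1/6) / n.
R^(1/6) = 0.95^(1/6) = 0.991488.
C = 0.991488 / 0.042 = 23.61 m^(1/2)/s.

23.61


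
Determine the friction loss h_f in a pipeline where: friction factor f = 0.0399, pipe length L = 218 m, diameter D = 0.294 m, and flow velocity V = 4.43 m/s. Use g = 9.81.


Darcy-Weisbach equation: h_f = f * (L/D) * V^2/(2g).
f * L/D = 0.0399 * 218/0.294 = 29.5857.
V^2/(2g) = 4.43^2 / (2*9.81) = 19.6249 / 19.62 = 1.0002 m.
h_f = 29.5857 * 1.0002 = 29.593 m.

29.593


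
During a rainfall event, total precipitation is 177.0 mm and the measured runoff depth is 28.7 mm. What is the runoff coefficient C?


The runoff coefficient C = runoff depth / rainfall depth.
C = 28.7 / 177.0
  = 0.1621.

0.1621


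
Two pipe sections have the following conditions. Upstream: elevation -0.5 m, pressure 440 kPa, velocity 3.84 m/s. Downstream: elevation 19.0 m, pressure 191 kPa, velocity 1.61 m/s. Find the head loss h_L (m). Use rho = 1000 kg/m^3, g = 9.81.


Total head at each section: H = z + p/(rho*g) + V^2/(2g).
H1 = -0.5 + 440*1000/(1000*9.81) + 3.84^2/(2*9.81)
   = -0.5 + 44.852 + 0.7516
   = 45.104 m.
H2 = 19.0 + 191*1000/(1000*9.81) + 1.61^2/(2*9.81)
   = 19.0 + 19.47 + 0.1321
   = 38.602 m.
h_L = H1 - H2 = 45.104 - 38.602 = 6.502 m.

6.502


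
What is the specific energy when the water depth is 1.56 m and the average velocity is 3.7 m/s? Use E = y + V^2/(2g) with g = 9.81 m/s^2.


Specific energy E = y + V^2/(2g).
Velocity head = V^2/(2g) = 3.7^2 / (2*9.81) = 13.69 / 19.62 = 0.6978 m.
E = 1.56 + 0.6978 = 2.2578 m.

2.2578


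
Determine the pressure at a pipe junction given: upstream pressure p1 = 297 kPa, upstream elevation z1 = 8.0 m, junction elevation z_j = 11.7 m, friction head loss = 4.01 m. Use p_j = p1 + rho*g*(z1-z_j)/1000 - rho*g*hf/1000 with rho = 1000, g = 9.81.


Junction pressure: p_j = p1 + rho*g*(z1 - z_j)/1000 - rho*g*hf/1000.
Elevation term = 1000*9.81*(8.0 - 11.7)/1000 = -36.297 kPa.
Friction term = 1000*9.81*4.01/1000 = 39.338 kPa.
p_j = 297 + -36.297 - 39.338 = 221.36 kPa.

221.36


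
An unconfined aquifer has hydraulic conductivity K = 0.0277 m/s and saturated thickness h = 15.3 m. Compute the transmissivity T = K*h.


Transmissivity is defined as T = K * h.
T = 0.0277 * 15.3
  = 0.4238 m^2/s.

0.4238


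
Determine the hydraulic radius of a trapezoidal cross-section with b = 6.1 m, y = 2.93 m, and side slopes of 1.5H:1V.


For a trapezoidal section with side slope z:
A = (b + z*y)*y = (6.1 + 1.5*2.93)*2.93 = 30.75 m^2.
P = b + 2*y*sqrt(1 + z^2) = 6.1 + 2*2.93*sqrt(1 + 1.5^2) = 16.664 m.
R = A/P = 30.75 / 16.664 = 1.8453 m.

1.8453


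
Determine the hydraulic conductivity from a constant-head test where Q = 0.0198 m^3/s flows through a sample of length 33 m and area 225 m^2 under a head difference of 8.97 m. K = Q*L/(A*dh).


From K = Q*L / (A*dh):
Numerator: Q*L = 0.0198 * 33 = 0.6534.
Denominator: A*dh = 225 * 8.97 = 2018.25.
K = 0.6534 / 2018.25 = 0.000324 m/s.

0.000324


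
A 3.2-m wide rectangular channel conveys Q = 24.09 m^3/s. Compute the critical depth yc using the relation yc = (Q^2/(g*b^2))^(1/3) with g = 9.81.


Using yc = (Q^2 / (g * b^2))^(1/3):
Q^2 = 24.09^2 = 580.33.
g * b^2 = 9.81 * 3.2^2 = 9.81 * 10.24 = 100.45.
Q^2 / (g*b^2) = 580.33 / 100.45 = 5.7773.
yc = 5.7773^(1/3) = 1.7943 m.

1.7943


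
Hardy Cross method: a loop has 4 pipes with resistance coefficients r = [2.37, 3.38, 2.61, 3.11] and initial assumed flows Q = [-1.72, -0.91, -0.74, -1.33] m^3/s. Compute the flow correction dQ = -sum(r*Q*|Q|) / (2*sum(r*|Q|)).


Numerator terms (r*Q*|Q|): 2.37*-1.72*|-1.72| = -7.0114; 3.38*-0.91*|-0.91| = -2.799; 2.61*-0.74*|-0.74| = -1.4292; 3.11*-1.33*|-1.33| = -5.5013.
Sum of numerator = -16.7409.
Denominator terms (r*|Q|): 2.37*|-1.72| = 4.0764; 3.38*|-0.91| = 3.0758; 2.61*|-0.74| = 1.9314; 3.11*|-1.33| = 4.1363.
2 * sum of denominator = 2 * 13.2199 = 26.4398.
dQ = --16.7409 / 26.4398 = 0.6332 m^3/s.

0.6332


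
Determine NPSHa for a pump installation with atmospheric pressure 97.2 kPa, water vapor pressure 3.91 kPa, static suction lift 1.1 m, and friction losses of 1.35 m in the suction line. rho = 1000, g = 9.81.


NPSHa = p_atm/(rho*g) - z_s - hf_s - p_vap/(rho*g).
p_atm/(rho*g) = 97.2*1000 / (1000*9.81) = 9.908 m.
p_vap/(rho*g) = 3.91*1000 / (1000*9.81) = 0.399 m.
NPSHa = 9.908 - 1.1 - 1.35 - 0.399
      = 7.06 m.

7.06


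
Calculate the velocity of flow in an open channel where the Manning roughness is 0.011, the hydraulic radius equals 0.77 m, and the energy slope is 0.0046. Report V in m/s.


Manning's equation gives V = (1/n) * R^(2/3) * S^(1/2).
First, compute R^(2/3) = 0.77^(2/3) = 0.8401.
Next, S^(1/2) = 0.0046^(1/2) = 0.067823.
Then 1/n = 1/0.011 = 90.91.
V = 90.91 * 0.8401 * 0.067823 = 5.1798 m/s.

5.1798


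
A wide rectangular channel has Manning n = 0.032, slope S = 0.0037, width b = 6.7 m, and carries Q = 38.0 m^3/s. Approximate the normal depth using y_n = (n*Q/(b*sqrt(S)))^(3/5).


We use the wide-channel approximation y_n = (n*Q/(b*sqrt(S)))^(3/5).
sqrt(S) = sqrt(0.0037) = 0.060828.
Numerator: n*Q = 0.032 * 38.0 = 1.216.
Denominator: b*sqrt(S) = 6.7 * 0.060828 = 0.407548.
arg = 2.9837.
y_n = 2.9837^(3/5) = 1.9269 m.

1.9269


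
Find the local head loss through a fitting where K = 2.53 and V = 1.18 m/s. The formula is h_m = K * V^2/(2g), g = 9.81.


Minor loss formula: h_m = K * V^2/(2g).
V^2 = 1.18^2 = 1.3924.
V^2/(2g) = 1.3924 / 19.62 = 0.071 m.
h_m = 2.53 * 0.071 = 0.1796 m.

0.1796


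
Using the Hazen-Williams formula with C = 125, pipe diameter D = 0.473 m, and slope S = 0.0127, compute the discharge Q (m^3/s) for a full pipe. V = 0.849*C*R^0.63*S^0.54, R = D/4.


For a full circular pipe, R = D/4 = 0.473/4 = 0.1182 m.
V = 0.849 * 125 * 0.1182^0.63 * 0.0127^0.54
  = 0.849 * 125 * 0.260534 * 0.094635
  = 2.6166 m/s.
Pipe area A = pi*D^2/4 = pi*0.473^2/4 = 0.1757 m^2.
Q = A * V = 0.1757 * 2.6166 = 0.4598 m^3/s.

0.4598


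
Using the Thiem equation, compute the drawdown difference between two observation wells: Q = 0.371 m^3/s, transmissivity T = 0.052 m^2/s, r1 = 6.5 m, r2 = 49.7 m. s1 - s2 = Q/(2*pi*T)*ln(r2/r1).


Thiem equation: s1 - s2 = Q/(2*pi*T) * ln(r2/r1).
ln(r2/r1) = ln(49.7/6.5) = 2.0342.
Q/(2*pi*T) = 0.371 / (2*pi*0.052) = 0.371 / 0.3267 = 1.1355.
s1 - s2 = 1.1355 * 2.0342 = 2.3099 m.

2.3099


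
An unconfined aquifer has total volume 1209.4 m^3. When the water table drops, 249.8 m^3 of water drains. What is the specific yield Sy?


Specific yield Sy = Volume drained / Total volume.
Sy = 249.8 / 1209.4
   = 0.2065.

0.2065


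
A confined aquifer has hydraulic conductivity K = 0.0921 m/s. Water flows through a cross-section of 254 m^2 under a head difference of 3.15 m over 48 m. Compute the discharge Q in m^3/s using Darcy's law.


Darcy's law: Q = K * A * i, where i = dh/L.
Hydraulic gradient i = 3.15 / 48 = 0.065625.
Q = 0.0921 * 254 * 0.065625
  = 1.5352 m^3/s.

1.5352


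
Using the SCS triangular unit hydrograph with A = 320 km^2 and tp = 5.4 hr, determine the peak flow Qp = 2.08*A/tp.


SCS formula: Qp = 2.08 * A / tp.
Qp = 2.08 * 320 / 5.4
   = 665.6 / 5.4
   = 123.26 m^3/s per cm.

123.26


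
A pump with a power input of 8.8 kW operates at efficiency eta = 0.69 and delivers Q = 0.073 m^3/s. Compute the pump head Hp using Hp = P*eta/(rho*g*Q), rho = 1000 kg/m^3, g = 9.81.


Pump head formula: Hp = P * eta / (rho * g * Q).
Numerator: P * eta = 8.8 * 1000 * 0.69 = 6072.0 W.
Denominator: rho * g * Q = 1000 * 9.81 * 0.073 = 716.13.
Hp = 6072.0 / 716.13 = 8.48 m.

8.48


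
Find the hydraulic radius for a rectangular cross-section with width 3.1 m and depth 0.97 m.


For a rectangular section:
Flow area A = b * y = 3.1 * 0.97 = 3.01 m^2.
Wetted perimeter P = b + 2y = 3.1 + 2*0.97 = 5.04 m.
Hydraulic radius R = A/P = 3.01 / 5.04 = 0.5966 m.

0.5966


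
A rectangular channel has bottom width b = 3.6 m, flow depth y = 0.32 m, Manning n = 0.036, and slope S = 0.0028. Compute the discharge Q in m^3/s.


For a rectangular channel, the cross-sectional area A = b * y = 3.6 * 0.32 = 1.15 m^2.
The wetted perimeter P = b + 2y = 3.6 + 2*0.32 = 4.24 m.
Hydraulic radius R = A/P = 1.15/4.24 = 0.2717 m.
Velocity V = (1/n)*R^(2/3)*S^(1/2) = (1/0.036)*0.2717^(2/3)*0.0028^(1/2) = 0.6166 m/s.
Discharge Q = A * V = 1.15 * 0.6166 = 0.71 m^3/s.

0.71


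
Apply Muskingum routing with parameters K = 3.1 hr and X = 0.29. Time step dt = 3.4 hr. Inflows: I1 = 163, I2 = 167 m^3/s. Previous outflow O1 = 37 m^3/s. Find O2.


Muskingum coefficients:
denom = 2*K*(1-X) + dt = 2*3.1*(1-0.29) + 3.4 = 7.802.
C0 = (dt - 2*K*X)/denom = (3.4 - 2*3.1*0.29)/7.802 = 0.2053.
C1 = (dt + 2*K*X)/denom = (3.4 + 2*3.1*0.29)/7.802 = 0.6662.
C2 = (2*K*(1-X) - dt)/denom = 0.1284.
O2 = C0*I2 + C1*I1 + C2*O1
   = 0.2053*167 + 0.6662*163 + 0.1284*37
   = 147.64 m^3/s.

147.64


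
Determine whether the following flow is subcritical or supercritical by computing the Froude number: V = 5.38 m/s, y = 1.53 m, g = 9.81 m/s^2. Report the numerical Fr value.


The Froude number is defined as Fr = V / sqrt(g*y).
g*y = 9.81 * 1.53 = 15.0093.
sqrt(g*y) = sqrt(15.0093) = 3.8742.
Fr = 5.38 / 3.8742 = 1.3887.
Since Fr > 1, the flow is supercritical.

1.3887


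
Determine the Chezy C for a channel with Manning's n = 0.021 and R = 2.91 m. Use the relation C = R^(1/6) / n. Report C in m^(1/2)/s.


The Chezy coefficient relates to Manning's n through C = R^(1/6) / n.
R^(1/6) = 2.91^(1/6) = 1.194856.
C = 1.194856 / 0.021 = 56.9 m^(1/2)/s.

56.9


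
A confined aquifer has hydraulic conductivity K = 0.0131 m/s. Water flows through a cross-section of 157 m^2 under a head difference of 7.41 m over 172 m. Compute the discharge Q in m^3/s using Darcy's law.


Darcy's law: Q = K * A * i, where i = dh/L.
Hydraulic gradient i = 7.41 / 172 = 0.043081.
Q = 0.0131 * 157 * 0.043081
  = 0.0886 m^3/s.

0.0886


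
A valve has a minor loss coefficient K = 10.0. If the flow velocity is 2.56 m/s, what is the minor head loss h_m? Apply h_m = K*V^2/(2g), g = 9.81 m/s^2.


Minor loss formula: h_m = K * V^2/(2g).
V^2 = 2.56^2 = 6.5536.
V^2/(2g) = 6.5536 / 19.62 = 0.334 m.
h_m = 10.0 * 0.334 = 3.3403 m.

3.3403


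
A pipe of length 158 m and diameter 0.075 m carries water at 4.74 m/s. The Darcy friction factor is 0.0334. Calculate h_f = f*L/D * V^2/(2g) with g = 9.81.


Darcy-Weisbach equation: h_f = f * (L/D) * V^2/(2g).
f * L/D = 0.0334 * 158/0.075 = 70.3627.
V^2/(2g) = 4.74^2 / (2*9.81) = 22.4676 / 19.62 = 1.1451 m.
h_f = 70.3627 * 1.1451 = 80.575 m.

80.575


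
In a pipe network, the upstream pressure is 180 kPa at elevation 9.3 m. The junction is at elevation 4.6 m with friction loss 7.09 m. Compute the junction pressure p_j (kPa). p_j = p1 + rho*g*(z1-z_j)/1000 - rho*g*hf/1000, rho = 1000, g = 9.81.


Junction pressure: p_j = p1 + rho*g*(z1 - z_j)/1000 - rho*g*hf/1000.
Elevation term = 1000*9.81*(9.3 - 4.6)/1000 = 46.107 kPa.
Friction term = 1000*9.81*7.09/1000 = 69.553 kPa.
p_j = 180 + 46.107 - 69.553 = 156.55 kPa.

156.55


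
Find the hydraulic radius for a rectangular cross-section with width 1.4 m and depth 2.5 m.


For a rectangular section:
Flow area A = b * y = 1.4 * 2.5 = 3.5 m^2.
Wetted perimeter P = b + 2y = 1.4 + 2*2.5 = 6.4 m.
Hydraulic radius R = A/P = 3.5 / 6.4 = 0.5469 m.

0.5469


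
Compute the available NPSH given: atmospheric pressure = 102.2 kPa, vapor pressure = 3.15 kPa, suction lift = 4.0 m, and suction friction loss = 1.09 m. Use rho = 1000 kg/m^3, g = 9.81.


NPSHa = p_atm/(rho*g) - z_s - hf_s - p_vap/(rho*g).
p_atm/(rho*g) = 102.2*1000 / (1000*9.81) = 10.418 m.
p_vap/(rho*g) = 3.15*1000 / (1000*9.81) = 0.321 m.
NPSHa = 10.418 - 4.0 - 1.09 - 0.321
      = 5.01 m.

5.01


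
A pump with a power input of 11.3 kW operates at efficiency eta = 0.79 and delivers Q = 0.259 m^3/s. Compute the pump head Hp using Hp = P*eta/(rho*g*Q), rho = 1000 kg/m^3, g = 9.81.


Pump head formula: Hp = P * eta / (rho * g * Q).
Numerator: P * eta = 11.3 * 1000 * 0.79 = 8927.0 W.
Denominator: rho * g * Q = 1000 * 9.81 * 0.259 = 2540.79.
Hp = 8927.0 / 2540.79 = 3.51 m.

3.51


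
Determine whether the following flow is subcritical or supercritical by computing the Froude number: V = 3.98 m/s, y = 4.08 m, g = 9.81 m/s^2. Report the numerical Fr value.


The Froude number is defined as Fr = V / sqrt(g*y).
g*y = 9.81 * 4.08 = 40.0248.
sqrt(g*y) = sqrt(40.0248) = 6.3265.
Fr = 3.98 / 6.3265 = 0.6291.
Since Fr < 1, the flow is subcritical.

0.6291


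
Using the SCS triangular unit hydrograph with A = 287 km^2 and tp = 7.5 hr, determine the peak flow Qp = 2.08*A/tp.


SCS formula: Qp = 2.08 * A / tp.
Qp = 2.08 * 287 / 7.5
   = 596.96 / 7.5
   = 79.59 m^3/s per cm.

79.59


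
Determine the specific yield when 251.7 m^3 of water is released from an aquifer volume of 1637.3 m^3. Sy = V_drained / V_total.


Specific yield Sy = Volume drained / Total volume.
Sy = 251.7 / 1637.3
   = 0.1537.

0.1537


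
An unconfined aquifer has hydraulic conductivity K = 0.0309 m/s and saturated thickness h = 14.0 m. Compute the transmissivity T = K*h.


Transmissivity is defined as T = K * h.
T = 0.0309 * 14.0
  = 0.4326 m^2/s.

0.4326


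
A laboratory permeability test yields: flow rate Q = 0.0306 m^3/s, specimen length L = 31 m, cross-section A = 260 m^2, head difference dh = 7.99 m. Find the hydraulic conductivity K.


From K = Q*L / (A*dh):
Numerator: Q*L = 0.0306 * 31 = 0.9486.
Denominator: A*dh = 260 * 7.99 = 2077.4.
K = 0.9486 / 2077.4 = 0.000457 m/s.

0.000457


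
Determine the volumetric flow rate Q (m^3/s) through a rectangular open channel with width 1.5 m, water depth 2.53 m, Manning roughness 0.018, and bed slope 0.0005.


For a rectangular channel, the cross-sectional area A = b * y = 1.5 * 2.53 = 3.79 m^2.
The wetted perimeter P = b + 2y = 1.5 + 2*2.53 = 6.56 m.
Hydraulic radius R = A/P = 3.79/6.56 = 0.5785 m.
Velocity V = (1/n)*R^(2/3)*S^(1/2) = (1/0.018)*0.5785^(2/3)*0.0005^(1/2) = 0.8625 m/s.
Discharge Q = A * V = 3.79 * 0.8625 = 3.273 m^3/s.

3.273


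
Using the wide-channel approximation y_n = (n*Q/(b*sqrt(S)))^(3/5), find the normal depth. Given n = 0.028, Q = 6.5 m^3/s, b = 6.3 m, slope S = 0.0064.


We use the wide-channel approximation y_n = (n*Q/(b*sqrt(S)))^(3/5).
sqrt(S) = sqrt(0.0064) = 0.08.
Numerator: n*Q = 0.028 * 6.5 = 0.182.
Denominator: b*sqrt(S) = 6.3 * 0.08 = 0.504.
arg = 0.3611.
y_n = 0.3611^(3/5) = 0.5427 m.

0.5427
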